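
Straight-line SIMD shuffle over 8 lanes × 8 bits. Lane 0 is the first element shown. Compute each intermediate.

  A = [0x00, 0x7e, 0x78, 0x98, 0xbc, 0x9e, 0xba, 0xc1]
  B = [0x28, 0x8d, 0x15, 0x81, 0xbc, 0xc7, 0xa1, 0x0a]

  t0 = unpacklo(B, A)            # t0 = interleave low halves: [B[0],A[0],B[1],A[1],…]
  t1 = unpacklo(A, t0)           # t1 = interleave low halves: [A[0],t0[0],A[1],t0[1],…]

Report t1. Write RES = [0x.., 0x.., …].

RES = [0x00, 0x28, 0x7e, 0x00, 0x78, 0x8d, 0x98, 0x7e]

t0 = [0x28, 0x00, 0x8d, 0x7e, 0x15, 0x78, 0x81, 0x98]
t1 = [0x00, 0x28, 0x7e, 0x00, 0x78, 0x8d, 0x98, 0x7e]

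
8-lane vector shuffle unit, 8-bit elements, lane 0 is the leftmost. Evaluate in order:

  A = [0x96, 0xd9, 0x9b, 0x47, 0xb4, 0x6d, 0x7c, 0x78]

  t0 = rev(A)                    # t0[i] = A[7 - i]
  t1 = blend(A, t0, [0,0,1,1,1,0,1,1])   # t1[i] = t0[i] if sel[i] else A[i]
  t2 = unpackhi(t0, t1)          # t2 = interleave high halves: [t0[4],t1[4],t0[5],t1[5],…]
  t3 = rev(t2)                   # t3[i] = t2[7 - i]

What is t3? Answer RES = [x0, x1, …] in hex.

RES = [ 0x96  0x96  0xd9  0xd9  0x6d  0x9b  0x47  0x47 ]

  t0: 78 7c 6d b4 47 9b d9 96
  t1: 96 d9 6d b4 47 6d d9 96
  t2: 47 47 9b 6d d9 d9 96 96
  t3: 96 96 d9 d9 6d 9b 47 47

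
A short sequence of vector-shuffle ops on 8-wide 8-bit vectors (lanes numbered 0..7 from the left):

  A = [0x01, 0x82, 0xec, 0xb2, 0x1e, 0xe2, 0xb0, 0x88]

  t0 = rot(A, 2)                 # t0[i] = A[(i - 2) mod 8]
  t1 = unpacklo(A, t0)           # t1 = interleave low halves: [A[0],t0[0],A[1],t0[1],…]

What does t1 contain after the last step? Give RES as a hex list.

RES = [ 0x01  0xb0  0x82  0x88  0xec  0x01  0xb2  0x82 ]

t0 = [0xb0, 0x88, 0x01, 0x82, 0xec, 0xb2, 0x1e, 0xe2]
t1 = [0x01, 0xb0, 0x82, 0x88, 0xec, 0x01, 0xb2, 0x82]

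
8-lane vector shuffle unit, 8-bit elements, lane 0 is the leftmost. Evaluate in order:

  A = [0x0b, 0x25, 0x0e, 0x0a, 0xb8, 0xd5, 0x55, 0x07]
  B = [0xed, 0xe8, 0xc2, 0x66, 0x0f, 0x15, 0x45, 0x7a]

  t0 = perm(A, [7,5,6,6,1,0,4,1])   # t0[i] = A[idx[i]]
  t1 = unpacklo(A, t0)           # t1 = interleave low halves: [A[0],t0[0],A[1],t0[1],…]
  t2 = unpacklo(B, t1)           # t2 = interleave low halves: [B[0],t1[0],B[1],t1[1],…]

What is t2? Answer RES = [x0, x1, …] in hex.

→ t0 |07|d5|55|55|25|0b|b8|25|
→ t1 |0b|07|25|d5|0e|55|0a|55|
→ t2 |ed|0b|e8|07|c2|25|66|d5|

RES = [0xed, 0x0b, 0xe8, 0x07, 0xc2, 0x25, 0x66, 0xd5]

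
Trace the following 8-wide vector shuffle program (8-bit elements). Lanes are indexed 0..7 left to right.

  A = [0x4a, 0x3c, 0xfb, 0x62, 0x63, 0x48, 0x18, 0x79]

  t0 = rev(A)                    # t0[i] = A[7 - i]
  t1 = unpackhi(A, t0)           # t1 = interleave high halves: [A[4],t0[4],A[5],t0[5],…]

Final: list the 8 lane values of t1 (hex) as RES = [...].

RES = [0x63, 0x62, 0x48, 0xfb, 0x18, 0x3c, 0x79, 0x4a]

  t0: 79 18 48 63 62 fb 3c 4a
  t1: 63 62 48 fb 18 3c 79 4a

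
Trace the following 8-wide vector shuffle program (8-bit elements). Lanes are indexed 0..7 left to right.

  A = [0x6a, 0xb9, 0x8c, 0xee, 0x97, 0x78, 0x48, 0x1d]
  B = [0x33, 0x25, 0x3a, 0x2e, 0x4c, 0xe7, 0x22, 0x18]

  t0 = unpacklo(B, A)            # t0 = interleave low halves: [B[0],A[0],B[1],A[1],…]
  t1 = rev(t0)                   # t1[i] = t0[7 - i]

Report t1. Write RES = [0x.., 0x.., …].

RES = [0xee, 0x2e, 0x8c, 0x3a, 0xb9, 0x25, 0x6a, 0x33]

  t0: 33 6a 25 b9 3a 8c 2e ee
  t1: ee 2e 8c 3a b9 25 6a 33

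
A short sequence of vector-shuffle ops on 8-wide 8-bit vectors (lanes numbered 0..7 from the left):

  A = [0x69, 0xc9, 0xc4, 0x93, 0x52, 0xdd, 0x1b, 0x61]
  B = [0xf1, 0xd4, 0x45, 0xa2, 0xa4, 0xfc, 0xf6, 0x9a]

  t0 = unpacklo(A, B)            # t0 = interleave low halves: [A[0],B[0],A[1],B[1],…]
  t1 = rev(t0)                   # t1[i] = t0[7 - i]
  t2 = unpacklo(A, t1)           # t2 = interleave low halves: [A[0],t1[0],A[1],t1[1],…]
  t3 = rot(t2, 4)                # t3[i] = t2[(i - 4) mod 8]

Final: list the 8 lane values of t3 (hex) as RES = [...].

→ t0 |69|f1|c9|d4|c4|45|93|a2|
→ t1 |a2|93|45|c4|d4|c9|f1|69|
→ t2 |69|a2|c9|93|c4|45|93|c4|
→ t3 |c4|45|93|c4|69|a2|c9|93|

RES = [0xc4, 0x45, 0x93, 0xc4, 0x69, 0xa2, 0xc9, 0x93]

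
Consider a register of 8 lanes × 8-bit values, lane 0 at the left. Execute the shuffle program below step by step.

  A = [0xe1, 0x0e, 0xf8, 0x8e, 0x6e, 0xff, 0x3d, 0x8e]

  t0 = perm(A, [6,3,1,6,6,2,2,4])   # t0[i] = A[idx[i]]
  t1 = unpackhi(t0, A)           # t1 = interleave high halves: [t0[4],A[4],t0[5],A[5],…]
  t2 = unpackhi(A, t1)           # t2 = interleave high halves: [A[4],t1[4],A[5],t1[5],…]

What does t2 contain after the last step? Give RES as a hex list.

  t0: 3d 8e 0e 3d 3d f8 f8 6e
  t1: 3d 6e f8 ff f8 3d 6e 8e
  t2: 6e f8 ff 3d 3d 6e 8e 8e

RES = [ 0x6e  0xf8  0xff  0x3d  0x3d  0x6e  0x8e  0x8e ]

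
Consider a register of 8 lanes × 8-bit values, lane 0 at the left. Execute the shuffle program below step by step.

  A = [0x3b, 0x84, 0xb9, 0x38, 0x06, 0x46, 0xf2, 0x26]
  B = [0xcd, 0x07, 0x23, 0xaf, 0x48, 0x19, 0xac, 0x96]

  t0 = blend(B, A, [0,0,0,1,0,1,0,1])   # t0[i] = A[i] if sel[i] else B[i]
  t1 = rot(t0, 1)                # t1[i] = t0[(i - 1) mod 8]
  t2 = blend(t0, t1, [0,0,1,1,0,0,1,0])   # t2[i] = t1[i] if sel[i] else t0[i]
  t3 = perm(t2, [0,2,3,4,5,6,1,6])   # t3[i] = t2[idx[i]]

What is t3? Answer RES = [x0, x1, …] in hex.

→ t0 |cd|07|23|38|48|46|ac|26|
→ t1 |26|cd|07|23|38|48|46|ac|
→ t2 |cd|07|07|23|48|46|46|26|
→ t3 |cd|07|23|48|46|46|07|46|

RES = [0xcd, 0x07, 0x23, 0x48, 0x46, 0x46, 0x07, 0x46]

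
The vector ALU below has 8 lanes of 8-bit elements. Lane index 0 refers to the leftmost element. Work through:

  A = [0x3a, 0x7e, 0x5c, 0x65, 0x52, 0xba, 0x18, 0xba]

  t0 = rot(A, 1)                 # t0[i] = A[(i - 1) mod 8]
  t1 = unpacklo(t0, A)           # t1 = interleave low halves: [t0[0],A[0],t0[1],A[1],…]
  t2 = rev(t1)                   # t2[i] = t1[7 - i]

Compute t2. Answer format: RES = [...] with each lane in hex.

RES = [0x65, 0x5c, 0x5c, 0x7e, 0x7e, 0x3a, 0x3a, 0xba]

t0 = [0xba, 0x3a, 0x7e, 0x5c, 0x65, 0x52, 0xba, 0x18]
t1 = [0xba, 0x3a, 0x3a, 0x7e, 0x7e, 0x5c, 0x5c, 0x65]
t2 = [0x65, 0x5c, 0x5c, 0x7e, 0x7e, 0x3a, 0x3a, 0xba]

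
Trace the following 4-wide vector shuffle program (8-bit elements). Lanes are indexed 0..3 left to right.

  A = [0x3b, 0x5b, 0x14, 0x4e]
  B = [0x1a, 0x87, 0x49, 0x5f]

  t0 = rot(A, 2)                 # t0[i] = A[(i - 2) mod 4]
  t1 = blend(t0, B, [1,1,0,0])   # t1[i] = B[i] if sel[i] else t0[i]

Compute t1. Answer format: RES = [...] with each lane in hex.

  t0: 14 4e 3b 5b
  t1: 1a 87 3b 5b

RES = [0x1a, 0x87, 0x3b, 0x5b]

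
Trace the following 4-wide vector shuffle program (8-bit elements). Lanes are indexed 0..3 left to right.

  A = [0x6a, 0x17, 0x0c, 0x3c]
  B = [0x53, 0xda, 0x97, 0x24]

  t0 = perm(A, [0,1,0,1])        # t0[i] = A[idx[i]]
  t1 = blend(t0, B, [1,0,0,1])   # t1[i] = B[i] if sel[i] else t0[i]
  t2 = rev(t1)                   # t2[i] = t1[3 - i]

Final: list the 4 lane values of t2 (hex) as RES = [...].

RES = [ 0x24  0x6a  0x17  0x53 ]

  t0: 6a 17 6a 17
  t1: 53 17 6a 24
  t2: 24 6a 17 53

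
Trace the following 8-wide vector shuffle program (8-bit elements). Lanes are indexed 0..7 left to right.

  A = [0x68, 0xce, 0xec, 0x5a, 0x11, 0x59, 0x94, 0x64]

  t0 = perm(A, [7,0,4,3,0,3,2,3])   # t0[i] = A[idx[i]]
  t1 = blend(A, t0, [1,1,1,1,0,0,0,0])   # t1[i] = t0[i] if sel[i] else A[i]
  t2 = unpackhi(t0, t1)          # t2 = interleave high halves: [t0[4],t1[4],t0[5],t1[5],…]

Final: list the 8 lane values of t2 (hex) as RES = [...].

t0 = [0x64, 0x68, 0x11, 0x5a, 0x68, 0x5a, 0xec, 0x5a]
t1 = [0x64, 0x68, 0x11, 0x5a, 0x11, 0x59, 0x94, 0x64]
t2 = [0x68, 0x11, 0x5a, 0x59, 0xec, 0x94, 0x5a, 0x64]

RES = [ 0x68  0x11  0x5a  0x59  0xec  0x94  0x5a  0x64 ]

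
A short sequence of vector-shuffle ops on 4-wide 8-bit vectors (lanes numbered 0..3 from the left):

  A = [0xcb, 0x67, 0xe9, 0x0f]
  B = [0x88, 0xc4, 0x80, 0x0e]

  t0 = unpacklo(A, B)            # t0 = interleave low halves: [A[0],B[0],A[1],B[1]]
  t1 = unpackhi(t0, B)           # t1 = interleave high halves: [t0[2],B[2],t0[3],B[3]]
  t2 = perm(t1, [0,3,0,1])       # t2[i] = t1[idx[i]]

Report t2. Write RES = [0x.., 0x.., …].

  t0: cb 88 67 c4
  t1: 67 80 c4 0e
  t2: 67 0e 67 80

RES = [0x67, 0x0e, 0x67, 0x80]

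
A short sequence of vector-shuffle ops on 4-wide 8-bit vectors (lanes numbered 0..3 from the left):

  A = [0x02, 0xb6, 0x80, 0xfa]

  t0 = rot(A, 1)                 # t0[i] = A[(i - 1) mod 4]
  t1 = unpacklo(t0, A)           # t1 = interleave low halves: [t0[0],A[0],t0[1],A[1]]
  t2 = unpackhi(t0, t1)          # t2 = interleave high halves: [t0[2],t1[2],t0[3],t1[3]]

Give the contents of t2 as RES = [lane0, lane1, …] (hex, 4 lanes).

  t0: fa 02 b6 80
  t1: fa 02 02 b6
  t2: b6 02 80 b6

RES = [ 0xb6  0x02  0x80  0xb6 ]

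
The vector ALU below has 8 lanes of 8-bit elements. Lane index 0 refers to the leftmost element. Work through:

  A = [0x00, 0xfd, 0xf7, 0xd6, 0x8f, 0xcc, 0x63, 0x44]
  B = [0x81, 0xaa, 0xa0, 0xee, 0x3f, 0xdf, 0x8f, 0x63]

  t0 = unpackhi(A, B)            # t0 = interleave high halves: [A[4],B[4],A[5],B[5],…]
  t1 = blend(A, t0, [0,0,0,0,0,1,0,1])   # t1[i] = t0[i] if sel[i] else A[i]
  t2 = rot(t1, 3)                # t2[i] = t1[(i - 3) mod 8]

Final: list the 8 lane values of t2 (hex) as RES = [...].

RES = [ 0x8f  0x63  0x63  0x00  0xfd  0xf7  0xd6  0x8f ]

  t0: 8f 3f cc df 63 8f 44 63
  t1: 00 fd f7 d6 8f 8f 63 63
  t2: 8f 63 63 00 fd f7 d6 8f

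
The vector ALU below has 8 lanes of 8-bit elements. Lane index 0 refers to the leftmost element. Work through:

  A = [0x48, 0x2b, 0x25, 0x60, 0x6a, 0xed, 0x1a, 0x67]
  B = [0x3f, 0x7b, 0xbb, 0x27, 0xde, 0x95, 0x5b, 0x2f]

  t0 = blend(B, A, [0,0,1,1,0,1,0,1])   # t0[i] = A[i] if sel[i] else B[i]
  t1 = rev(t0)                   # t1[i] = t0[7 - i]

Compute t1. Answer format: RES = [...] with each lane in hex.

RES = [0x67, 0x5b, 0xed, 0xde, 0x60, 0x25, 0x7b, 0x3f]

→ t0 |3f|7b|25|60|de|ed|5b|67|
→ t1 |67|5b|ed|de|60|25|7b|3f|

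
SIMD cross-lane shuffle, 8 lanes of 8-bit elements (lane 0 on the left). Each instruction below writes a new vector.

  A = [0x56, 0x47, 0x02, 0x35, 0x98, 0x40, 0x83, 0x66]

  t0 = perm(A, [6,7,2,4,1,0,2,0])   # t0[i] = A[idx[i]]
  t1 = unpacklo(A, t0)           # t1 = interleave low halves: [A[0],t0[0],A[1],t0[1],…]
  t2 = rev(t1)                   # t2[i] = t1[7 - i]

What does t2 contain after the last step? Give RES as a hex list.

t0 = [0x83, 0x66, 0x02, 0x98, 0x47, 0x56, 0x02, 0x56]
t1 = [0x56, 0x83, 0x47, 0x66, 0x02, 0x02, 0x35, 0x98]
t2 = [0x98, 0x35, 0x02, 0x02, 0x66, 0x47, 0x83, 0x56]

RES = [0x98, 0x35, 0x02, 0x02, 0x66, 0x47, 0x83, 0x56]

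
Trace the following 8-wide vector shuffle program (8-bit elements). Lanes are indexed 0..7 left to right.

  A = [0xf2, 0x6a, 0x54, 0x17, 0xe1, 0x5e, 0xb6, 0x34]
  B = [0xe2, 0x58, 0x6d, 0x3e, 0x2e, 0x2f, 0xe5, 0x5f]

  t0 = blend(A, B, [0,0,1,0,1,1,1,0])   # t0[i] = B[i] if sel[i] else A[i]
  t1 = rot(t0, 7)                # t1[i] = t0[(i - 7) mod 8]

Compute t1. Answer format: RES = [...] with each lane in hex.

RES = [ 0x6a  0x6d  0x17  0x2e  0x2f  0xe5  0x34  0xf2 ]

  t0: f2 6a 6d 17 2e 2f e5 34
  t1: 6a 6d 17 2e 2f e5 34 f2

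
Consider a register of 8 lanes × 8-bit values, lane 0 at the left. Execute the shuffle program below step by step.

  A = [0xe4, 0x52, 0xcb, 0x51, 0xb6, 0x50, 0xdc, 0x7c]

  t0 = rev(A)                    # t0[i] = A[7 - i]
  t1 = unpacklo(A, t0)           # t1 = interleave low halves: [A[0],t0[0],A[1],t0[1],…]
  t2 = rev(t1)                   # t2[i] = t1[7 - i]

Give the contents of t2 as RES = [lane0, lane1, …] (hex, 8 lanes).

RES = [0xb6, 0x51, 0x50, 0xcb, 0xdc, 0x52, 0x7c, 0xe4]

t0 = [0x7c, 0xdc, 0x50, 0xb6, 0x51, 0xcb, 0x52, 0xe4]
t1 = [0xe4, 0x7c, 0x52, 0xdc, 0xcb, 0x50, 0x51, 0xb6]
t2 = [0xb6, 0x51, 0x50, 0xcb, 0xdc, 0x52, 0x7c, 0xe4]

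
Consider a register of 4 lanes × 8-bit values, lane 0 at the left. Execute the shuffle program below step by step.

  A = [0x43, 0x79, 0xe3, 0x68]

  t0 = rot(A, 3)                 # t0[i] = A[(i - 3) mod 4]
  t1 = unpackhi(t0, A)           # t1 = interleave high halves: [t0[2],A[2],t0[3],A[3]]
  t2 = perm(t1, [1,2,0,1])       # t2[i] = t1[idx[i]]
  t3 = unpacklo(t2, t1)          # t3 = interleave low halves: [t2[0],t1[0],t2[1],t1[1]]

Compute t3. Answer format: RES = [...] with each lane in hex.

RES = [0xe3, 0x68, 0x43, 0xe3]

  t0: 79 e3 68 43
  t1: 68 e3 43 68
  t2: e3 43 68 e3
  t3: e3 68 43 e3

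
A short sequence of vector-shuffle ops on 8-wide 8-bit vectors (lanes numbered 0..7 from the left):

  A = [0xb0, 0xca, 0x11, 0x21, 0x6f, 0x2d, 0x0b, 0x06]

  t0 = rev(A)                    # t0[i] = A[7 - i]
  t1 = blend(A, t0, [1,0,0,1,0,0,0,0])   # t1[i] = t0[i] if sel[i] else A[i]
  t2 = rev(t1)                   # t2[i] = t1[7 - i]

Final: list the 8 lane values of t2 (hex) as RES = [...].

RES = [ 0x06  0x0b  0x2d  0x6f  0x6f  0x11  0xca  0x06 ]

t0 = [0x06, 0x0b, 0x2d, 0x6f, 0x21, 0x11, 0xca, 0xb0]
t1 = [0x06, 0xca, 0x11, 0x6f, 0x6f, 0x2d, 0x0b, 0x06]
t2 = [0x06, 0x0b, 0x2d, 0x6f, 0x6f, 0x11, 0xca, 0x06]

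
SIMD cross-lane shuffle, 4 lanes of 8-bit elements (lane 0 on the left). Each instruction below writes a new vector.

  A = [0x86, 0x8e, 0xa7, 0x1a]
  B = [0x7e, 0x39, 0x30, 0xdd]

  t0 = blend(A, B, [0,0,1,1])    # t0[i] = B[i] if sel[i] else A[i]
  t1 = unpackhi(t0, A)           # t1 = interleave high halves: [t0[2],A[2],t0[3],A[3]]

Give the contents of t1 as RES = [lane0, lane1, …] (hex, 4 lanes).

t0 = [0x86, 0x8e, 0x30, 0xdd]
t1 = [0x30, 0xa7, 0xdd, 0x1a]

RES = [ 0x30  0xa7  0xdd  0x1a ]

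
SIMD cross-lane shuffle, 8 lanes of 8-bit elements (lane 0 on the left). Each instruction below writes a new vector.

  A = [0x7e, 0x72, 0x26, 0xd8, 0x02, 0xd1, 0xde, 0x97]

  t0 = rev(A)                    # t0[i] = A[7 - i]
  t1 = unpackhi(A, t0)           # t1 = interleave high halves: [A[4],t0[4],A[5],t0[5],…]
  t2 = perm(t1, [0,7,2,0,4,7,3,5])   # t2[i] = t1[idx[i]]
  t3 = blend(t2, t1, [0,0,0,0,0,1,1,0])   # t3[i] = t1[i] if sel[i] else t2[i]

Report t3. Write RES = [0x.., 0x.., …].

RES = [0x02, 0x7e, 0xd1, 0x02, 0xde, 0x72, 0x97, 0x72]

→ t0 |97|de|d1|02|d8|26|72|7e|
→ t1 |02|d8|d1|26|de|72|97|7e|
→ t2 |02|7e|d1|02|de|7e|26|72|
→ t3 |02|7e|d1|02|de|72|97|72|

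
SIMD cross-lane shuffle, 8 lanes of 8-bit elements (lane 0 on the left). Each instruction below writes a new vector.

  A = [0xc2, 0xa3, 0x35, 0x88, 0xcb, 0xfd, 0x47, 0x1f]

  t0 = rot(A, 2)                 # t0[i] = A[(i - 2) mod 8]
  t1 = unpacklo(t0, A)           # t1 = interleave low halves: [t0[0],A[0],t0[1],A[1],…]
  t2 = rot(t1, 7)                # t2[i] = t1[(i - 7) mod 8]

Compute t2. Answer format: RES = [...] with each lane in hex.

  t0: 47 1f c2 a3 35 88 cb fd
  t1: 47 c2 1f a3 c2 35 a3 88
  t2: c2 1f a3 c2 35 a3 88 47

RES = [0xc2, 0x1f, 0xa3, 0xc2, 0x35, 0xa3, 0x88, 0x47]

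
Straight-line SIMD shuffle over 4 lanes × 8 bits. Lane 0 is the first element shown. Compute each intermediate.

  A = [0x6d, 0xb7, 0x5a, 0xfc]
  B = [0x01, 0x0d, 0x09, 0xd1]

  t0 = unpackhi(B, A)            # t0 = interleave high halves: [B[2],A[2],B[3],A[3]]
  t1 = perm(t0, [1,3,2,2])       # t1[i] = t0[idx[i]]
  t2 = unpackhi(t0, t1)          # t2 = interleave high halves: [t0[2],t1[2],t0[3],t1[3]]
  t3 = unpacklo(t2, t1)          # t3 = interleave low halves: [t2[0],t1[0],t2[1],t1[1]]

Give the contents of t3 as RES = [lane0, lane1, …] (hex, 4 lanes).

RES = [ 0xd1  0x5a  0xd1  0xfc ]

t0 = [0x09, 0x5a, 0xd1, 0xfc]
t1 = [0x5a, 0xfc, 0xd1, 0xd1]
t2 = [0xd1, 0xd1, 0xfc, 0xd1]
t3 = [0xd1, 0x5a, 0xd1, 0xfc]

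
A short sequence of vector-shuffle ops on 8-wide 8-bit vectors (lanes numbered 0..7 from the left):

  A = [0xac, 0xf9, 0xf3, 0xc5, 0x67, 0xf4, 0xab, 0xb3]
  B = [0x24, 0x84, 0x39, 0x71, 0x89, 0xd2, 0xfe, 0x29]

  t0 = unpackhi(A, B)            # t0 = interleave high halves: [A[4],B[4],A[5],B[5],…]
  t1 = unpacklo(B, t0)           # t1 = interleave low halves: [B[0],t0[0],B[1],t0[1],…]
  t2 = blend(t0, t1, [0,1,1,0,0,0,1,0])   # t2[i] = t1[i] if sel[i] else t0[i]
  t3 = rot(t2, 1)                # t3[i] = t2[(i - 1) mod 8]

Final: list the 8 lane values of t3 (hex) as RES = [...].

RES = [ 0x29  0x67  0x67  0x84  0xd2  0xab  0xfe  0x71 ]

t0 = [0x67, 0x89, 0xf4, 0xd2, 0xab, 0xfe, 0xb3, 0x29]
t1 = [0x24, 0x67, 0x84, 0x89, 0x39, 0xf4, 0x71, 0xd2]
t2 = [0x67, 0x67, 0x84, 0xd2, 0xab, 0xfe, 0x71, 0x29]
t3 = [0x29, 0x67, 0x67, 0x84, 0xd2, 0xab, 0xfe, 0x71]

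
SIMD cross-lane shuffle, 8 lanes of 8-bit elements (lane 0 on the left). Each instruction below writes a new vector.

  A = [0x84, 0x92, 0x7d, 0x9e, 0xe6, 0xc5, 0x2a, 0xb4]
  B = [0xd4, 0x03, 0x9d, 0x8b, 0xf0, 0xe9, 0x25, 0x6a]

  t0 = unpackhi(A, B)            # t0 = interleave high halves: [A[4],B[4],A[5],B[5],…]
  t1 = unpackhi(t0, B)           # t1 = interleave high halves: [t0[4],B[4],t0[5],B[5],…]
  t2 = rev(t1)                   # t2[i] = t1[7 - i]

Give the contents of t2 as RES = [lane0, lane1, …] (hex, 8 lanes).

t0 = [0xe6, 0xf0, 0xc5, 0xe9, 0x2a, 0x25, 0xb4, 0x6a]
t1 = [0x2a, 0xf0, 0x25, 0xe9, 0xb4, 0x25, 0x6a, 0x6a]
t2 = [0x6a, 0x6a, 0x25, 0xb4, 0xe9, 0x25, 0xf0, 0x2a]

RES = [ 0x6a  0x6a  0x25  0xb4  0xe9  0x25  0xf0  0x2a ]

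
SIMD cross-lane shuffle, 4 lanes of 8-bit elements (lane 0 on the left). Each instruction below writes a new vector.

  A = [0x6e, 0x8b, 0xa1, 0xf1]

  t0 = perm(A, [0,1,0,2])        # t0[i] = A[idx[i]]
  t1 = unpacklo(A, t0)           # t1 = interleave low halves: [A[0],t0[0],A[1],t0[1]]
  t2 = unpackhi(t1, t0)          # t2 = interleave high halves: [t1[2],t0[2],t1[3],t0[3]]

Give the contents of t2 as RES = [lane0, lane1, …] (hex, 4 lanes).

t0 = [0x6e, 0x8b, 0x6e, 0xa1]
t1 = [0x6e, 0x6e, 0x8b, 0x8b]
t2 = [0x8b, 0x6e, 0x8b, 0xa1]

RES = [0x8b, 0x6e, 0x8b, 0xa1]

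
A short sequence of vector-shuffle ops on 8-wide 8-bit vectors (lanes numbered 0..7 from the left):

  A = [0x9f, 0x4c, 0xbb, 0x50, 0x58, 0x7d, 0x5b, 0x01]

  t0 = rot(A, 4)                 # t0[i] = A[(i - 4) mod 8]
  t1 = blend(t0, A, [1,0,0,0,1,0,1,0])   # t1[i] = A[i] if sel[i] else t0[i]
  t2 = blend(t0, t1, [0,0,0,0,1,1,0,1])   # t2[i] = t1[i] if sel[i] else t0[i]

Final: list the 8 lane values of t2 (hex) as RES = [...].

RES = [0x58, 0x7d, 0x5b, 0x01, 0x58, 0x4c, 0xbb, 0x50]

→ t0 |58|7d|5b|01|9f|4c|bb|50|
→ t1 |9f|7d|5b|01|58|4c|5b|50|
→ t2 |58|7d|5b|01|58|4c|bb|50|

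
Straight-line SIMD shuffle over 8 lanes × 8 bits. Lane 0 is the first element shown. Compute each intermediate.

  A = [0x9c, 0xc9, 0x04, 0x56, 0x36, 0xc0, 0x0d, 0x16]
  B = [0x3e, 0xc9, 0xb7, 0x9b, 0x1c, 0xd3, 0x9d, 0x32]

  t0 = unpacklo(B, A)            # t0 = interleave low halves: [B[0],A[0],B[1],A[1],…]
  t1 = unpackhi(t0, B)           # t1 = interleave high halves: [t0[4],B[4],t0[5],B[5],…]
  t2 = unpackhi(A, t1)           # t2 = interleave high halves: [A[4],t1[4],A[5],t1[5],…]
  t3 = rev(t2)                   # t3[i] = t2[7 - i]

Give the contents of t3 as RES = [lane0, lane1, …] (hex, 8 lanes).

RES = [0x32, 0x16, 0x56, 0x0d, 0x9d, 0xc0, 0x9b, 0x36]

t0 = [0x3e, 0x9c, 0xc9, 0xc9, 0xb7, 0x04, 0x9b, 0x56]
t1 = [0xb7, 0x1c, 0x04, 0xd3, 0x9b, 0x9d, 0x56, 0x32]
t2 = [0x36, 0x9b, 0xc0, 0x9d, 0x0d, 0x56, 0x16, 0x32]
t3 = [0x32, 0x16, 0x56, 0x0d, 0x9d, 0xc0, 0x9b, 0x36]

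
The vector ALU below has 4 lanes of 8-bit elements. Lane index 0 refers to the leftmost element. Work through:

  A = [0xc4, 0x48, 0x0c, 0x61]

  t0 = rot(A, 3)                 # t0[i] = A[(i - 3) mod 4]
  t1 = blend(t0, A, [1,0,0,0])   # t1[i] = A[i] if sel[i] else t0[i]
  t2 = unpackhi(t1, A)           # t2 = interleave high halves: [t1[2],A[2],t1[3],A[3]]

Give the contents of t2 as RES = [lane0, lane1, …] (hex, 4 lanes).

RES = [ 0x61  0x0c  0xc4  0x61 ]

t0 = [0x48, 0x0c, 0x61, 0xc4]
t1 = [0xc4, 0x0c, 0x61, 0xc4]
t2 = [0x61, 0x0c, 0xc4, 0x61]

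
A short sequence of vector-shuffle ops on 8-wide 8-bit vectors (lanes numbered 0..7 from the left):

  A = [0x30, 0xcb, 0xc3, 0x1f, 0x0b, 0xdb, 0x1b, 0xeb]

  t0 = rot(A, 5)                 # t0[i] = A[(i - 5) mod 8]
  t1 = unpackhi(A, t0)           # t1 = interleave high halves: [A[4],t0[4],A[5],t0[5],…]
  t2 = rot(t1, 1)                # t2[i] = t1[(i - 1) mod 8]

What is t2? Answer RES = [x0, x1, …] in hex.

t0 = [0x1f, 0x0b, 0xdb, 0x1b, 0xeb, 0x30, 0xcb, 0xc3]
t1 = [0x0b, 0xeb, 0xdb, 0x30, 0x1b, 0xcb, 0xeb, 0xc3]
t2 = [0xc3, 0x0b, 0xeb, 0xdb, 0x30, 0x1b, 0xcb, 0xeb]

RES = [ 0xc3  0x0b  0xeb  0xdb  0x30  0x1b  0xcb  0xeb ]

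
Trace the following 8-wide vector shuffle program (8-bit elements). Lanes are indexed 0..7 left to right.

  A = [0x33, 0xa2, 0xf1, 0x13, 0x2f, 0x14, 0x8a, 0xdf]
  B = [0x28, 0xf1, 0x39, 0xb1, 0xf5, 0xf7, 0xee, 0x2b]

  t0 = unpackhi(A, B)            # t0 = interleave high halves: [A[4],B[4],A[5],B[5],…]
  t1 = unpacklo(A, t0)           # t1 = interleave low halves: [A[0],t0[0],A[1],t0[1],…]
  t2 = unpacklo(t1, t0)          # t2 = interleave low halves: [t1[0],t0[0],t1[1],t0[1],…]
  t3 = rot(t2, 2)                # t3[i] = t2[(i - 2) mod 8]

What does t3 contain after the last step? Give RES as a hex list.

RES = [0xf5, 0xf7, 0x33, 0x2f, 0x2f, 0xf5, 0xa2, 0x14]

t0 = [0x2f, 0xf5, 0x14, 0xf7, 0x8a, 0xee, 0xdf, 0x2b]
t1 = [0x33, 0x2f, 0xa2, 0xf5, 0xf1, 0x14, 0x13, 0xf7]
t2 = [0x33, 0x2f, 0x2f, 0xf5, 0xa2, 0x14, 0xf5, 0xf7]
t3 = [0xf5, 0xf7, 0x33, 0x2f, 0x2f, 0xf5, 0xa2, 0x14]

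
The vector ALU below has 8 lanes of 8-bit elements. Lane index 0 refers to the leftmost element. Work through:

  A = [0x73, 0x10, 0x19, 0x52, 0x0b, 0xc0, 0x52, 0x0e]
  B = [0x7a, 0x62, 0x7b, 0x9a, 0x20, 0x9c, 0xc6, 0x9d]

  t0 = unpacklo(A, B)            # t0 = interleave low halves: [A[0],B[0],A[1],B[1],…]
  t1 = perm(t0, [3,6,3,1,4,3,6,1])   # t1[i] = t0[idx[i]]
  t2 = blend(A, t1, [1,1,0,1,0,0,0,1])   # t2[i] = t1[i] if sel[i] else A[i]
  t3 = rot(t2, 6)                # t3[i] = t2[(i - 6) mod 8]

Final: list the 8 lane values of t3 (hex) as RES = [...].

RES = [0x19, 0x7a, 0x0b, 0xc0, 0x52, 0x7a, 0x62, 0x52]

t0 = [0x73, 0x7a, 0x10, 0x62, 0x19, 0x7b, 0x52, 0x9a]
t1 = [0x62, 0x52, 0x62, 0x7a, 0x19, 0x62, 0x52, 0x7a]
t2 = [0x62, 0x52, 0x19, 0x7a, 0x0b, 0xc0, 0x52, 0x7a]
t3 = [0x19, 0x7a, 0x0b, 0xc0, 0x52, 0x7a, 0x62, 0x52]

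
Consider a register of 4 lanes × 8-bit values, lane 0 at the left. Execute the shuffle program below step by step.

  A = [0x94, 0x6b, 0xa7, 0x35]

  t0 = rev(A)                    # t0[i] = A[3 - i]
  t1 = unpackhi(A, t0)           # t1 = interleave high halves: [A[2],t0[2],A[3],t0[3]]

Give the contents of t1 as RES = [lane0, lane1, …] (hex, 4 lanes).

RES = [0xa7, 0x6b, 0x35, 0x94]

→ t0 |35|a7|6b|94|
→ t1 |a7|6b|35|94|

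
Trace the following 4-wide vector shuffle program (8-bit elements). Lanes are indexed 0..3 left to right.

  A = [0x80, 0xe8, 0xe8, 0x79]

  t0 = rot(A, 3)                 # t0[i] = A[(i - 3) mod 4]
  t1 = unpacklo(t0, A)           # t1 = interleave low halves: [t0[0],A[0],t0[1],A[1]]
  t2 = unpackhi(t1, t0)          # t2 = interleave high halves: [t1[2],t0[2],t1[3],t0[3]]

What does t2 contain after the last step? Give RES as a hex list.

RES = [ 0xe8  0x79  0xe8  0x80 ]

t0 = [0xe8, 0xe8, 0x79, 0x80]
t1 = [0xe8, 0x80, 0xe8, 0xe8]
t2 = [0xe8, 0x79, 0xe8, 0x80]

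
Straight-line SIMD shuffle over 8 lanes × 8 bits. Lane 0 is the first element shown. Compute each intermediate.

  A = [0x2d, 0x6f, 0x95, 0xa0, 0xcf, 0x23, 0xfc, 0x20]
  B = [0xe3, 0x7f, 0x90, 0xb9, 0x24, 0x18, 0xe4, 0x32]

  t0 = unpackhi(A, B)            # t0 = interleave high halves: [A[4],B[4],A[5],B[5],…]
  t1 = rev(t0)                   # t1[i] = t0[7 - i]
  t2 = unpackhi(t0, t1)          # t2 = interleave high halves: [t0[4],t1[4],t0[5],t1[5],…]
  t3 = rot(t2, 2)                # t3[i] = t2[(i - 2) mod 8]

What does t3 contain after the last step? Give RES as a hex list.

  t0: cf 24 23 18 fc e4 20 32
  t1: 32 20 e4 fc 18 23 24 cf
  t2: fc 18 e4 23 20 24 32 cf
  t3: 32 cf fc 18 e4 23 20 24

RES = [0x32, 0xcf, 0xfc, 0x18, 0xe4, 0x23, 0x20, 0x24]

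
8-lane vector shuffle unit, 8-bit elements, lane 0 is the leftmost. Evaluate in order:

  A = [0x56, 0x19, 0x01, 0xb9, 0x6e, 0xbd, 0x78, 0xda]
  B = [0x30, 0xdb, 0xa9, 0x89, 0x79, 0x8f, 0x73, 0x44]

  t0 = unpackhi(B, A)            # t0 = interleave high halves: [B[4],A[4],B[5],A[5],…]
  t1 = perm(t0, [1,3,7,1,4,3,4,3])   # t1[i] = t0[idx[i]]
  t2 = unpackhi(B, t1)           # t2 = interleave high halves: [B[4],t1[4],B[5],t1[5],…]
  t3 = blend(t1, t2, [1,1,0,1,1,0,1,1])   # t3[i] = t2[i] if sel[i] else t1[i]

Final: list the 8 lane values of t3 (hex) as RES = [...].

RES = [ 0x79  0x73  0xda  0xbd  0x73  0xbd  0x44  0xbd ]

  t0: 79 6e 8f bd 73 78 44 da
  t1: 6e bd da 6e 73 bd 73 bd
  t2: 79 73 8f bd 73 73 44 bd
  t3: 79 73 da bd 73 bd 44 bd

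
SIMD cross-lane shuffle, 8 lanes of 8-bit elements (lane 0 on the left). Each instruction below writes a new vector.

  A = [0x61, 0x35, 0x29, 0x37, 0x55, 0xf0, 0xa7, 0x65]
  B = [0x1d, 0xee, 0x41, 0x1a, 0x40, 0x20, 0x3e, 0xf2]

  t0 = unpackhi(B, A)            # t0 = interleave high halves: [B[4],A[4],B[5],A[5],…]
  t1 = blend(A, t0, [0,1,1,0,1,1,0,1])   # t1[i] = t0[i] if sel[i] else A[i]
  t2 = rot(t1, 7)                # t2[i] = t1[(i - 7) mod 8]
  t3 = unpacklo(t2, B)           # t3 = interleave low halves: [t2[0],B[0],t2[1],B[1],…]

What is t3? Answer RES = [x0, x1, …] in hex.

RES = [0x55, 0x1d, 0x20, 0xee, 0x37, 0x41, 0x3e, 0x1a]

  t0: 40 55 20 f0 3e a7 f2 65
  t1: 61 55 20 37 3e a7 a7 65
  t2: 55 20 37 3e a7 a7 65 61
  t3: 55 1d 20 ee 37 41 3e 1a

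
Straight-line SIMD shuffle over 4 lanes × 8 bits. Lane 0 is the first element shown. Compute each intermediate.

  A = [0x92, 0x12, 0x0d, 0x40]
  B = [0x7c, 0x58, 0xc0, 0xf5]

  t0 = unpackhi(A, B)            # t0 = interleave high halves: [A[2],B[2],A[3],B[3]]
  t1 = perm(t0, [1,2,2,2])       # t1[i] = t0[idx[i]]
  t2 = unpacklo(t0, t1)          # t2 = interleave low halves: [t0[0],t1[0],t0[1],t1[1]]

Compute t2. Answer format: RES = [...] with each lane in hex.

t0 = [0x0d, 0xc0, 0x40, 0xf5]
t1 = [0xc0, 0x40, 0x40, 0x40]
t2 = [0x0d, 0xc0, 0xc0, 0x40]

RES = [ 0x0d  0xc0  0xc0  0x40 ]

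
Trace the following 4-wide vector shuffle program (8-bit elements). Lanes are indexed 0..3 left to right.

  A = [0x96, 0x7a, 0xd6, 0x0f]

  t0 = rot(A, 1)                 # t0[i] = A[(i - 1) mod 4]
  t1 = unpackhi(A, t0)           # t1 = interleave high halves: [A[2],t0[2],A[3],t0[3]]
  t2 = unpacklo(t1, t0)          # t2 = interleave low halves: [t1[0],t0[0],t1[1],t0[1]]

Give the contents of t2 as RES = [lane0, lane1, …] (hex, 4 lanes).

RES = [0xd6, 0x0f, 0x7a, 0x96]

t0 = [0x0f, 0x96, 0x7a, 0xd6]
t1 = [0xd6, 0x7a, 0x0f, 0xd6]
t2 = [0xd6, 0x0f, 0x7a, 0x96]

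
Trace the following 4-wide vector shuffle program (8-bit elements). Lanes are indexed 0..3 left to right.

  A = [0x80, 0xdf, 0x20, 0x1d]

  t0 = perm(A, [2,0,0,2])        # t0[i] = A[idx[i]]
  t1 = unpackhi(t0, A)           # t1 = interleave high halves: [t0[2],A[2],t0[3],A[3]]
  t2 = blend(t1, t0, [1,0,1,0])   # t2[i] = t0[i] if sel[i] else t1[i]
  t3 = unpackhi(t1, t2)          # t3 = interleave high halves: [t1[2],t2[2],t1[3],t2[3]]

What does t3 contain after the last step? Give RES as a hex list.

  t0: 20 80 80 20
  t1: 80 20 20 1d
  t2: 20 20 80 1d
  t3: 20 80 1d 1d

RES = [0x20, 0x80, 0x1d, 0x1d]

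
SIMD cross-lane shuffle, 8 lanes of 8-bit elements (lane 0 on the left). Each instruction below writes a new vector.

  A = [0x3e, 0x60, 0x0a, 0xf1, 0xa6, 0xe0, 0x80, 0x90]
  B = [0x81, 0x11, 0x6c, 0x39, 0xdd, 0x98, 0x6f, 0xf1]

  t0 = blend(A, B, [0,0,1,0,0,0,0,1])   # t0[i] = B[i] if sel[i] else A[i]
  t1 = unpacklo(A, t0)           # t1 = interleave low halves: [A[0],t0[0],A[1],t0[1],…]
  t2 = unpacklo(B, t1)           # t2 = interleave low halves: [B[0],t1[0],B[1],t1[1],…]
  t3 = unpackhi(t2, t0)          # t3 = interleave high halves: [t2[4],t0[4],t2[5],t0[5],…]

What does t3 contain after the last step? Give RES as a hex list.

t0 = [0x3e, 0x60, 0x6c, 0xf1, 0xa6, 0xe0, 0x80, 0xf1]
t1 = [0x3e, 0x3e, 0x60, 0x60, 0x0a, 0x6c, 0xf1, 0xf1]
t2 = [0x81, 0x3e, 0x11, 0x3e, 0x6c, 0x60, 0x39, 0x60]
t3 = [0x6c, 0xa6, 0x60, 0xe0, 0x39, 0x80, 0x60, 0xf1]

RES = [0x6c, 0xa6, 0x60, 0xe0, 0x39, 0x80, 0x60, 0xf1]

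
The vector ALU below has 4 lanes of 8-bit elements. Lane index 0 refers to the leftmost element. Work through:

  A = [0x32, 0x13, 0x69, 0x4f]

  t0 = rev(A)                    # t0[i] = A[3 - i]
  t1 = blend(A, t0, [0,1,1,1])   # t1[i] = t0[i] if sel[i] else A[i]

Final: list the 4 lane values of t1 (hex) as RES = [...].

  t0: 4f 69 13 32
  t1: 32 69 13 32

RES = [ 0x32  0x69  0x13  0x32 ]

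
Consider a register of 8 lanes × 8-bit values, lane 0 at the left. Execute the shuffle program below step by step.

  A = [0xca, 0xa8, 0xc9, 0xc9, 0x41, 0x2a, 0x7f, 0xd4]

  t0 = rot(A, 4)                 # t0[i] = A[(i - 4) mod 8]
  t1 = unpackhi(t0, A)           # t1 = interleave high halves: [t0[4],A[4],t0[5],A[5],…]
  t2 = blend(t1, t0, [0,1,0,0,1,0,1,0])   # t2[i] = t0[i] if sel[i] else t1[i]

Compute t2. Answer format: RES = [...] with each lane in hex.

t0 = [0x41, 0x2a, 0x7f, 0xd4, 0xca, 0xa8, 0xc9, 0xc9]
t1 = [0xca, 0x41, 0xa8, 0x2a, 0xc9, 0x7f, 0xc9, 0xd4]
t2 = [0xca, 0x2a, 0xa8, 0x2a, 0xca, 0x7f, 0xc9, 0xd4]

RES = [ 0xca  0x2a  0xa8  0x2a  0xca  0x7f  0xc9  0xd4 ]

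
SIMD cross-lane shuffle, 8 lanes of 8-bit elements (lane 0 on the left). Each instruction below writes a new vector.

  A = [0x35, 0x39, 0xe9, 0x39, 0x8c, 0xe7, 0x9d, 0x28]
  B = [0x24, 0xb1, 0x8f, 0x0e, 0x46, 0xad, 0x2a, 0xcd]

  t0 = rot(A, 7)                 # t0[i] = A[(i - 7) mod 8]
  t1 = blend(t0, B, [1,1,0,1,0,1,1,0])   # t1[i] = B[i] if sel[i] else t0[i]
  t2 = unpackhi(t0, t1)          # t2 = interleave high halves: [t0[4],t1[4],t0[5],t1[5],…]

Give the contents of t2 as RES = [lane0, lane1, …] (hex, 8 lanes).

t0 = [0x39, 0xe9, 0x39, 0x8c, 0xe7, 0x9d, 0x28, 0x35]
t1 = [0x24, 0xb1, 0x39, 0x0e, 0xe7, 0xad, 0x2a, 0x35]
t2 = [0xe7, 0xe7, 0x9d, 0xad, 0x28, 0x2a, 0x35, 0x35]

RES = [0xe7, 0xe7, 0x9d, 0xad, 0x28, 0x2a, 0x35, 0x35]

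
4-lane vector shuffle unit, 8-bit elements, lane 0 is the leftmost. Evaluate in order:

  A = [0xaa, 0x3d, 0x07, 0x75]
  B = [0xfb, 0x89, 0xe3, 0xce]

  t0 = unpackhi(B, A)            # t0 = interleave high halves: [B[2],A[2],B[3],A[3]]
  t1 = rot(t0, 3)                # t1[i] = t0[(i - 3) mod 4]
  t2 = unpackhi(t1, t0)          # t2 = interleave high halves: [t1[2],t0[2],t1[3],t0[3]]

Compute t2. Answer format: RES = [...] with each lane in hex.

RES = [ 0x75  0xce  0xe3  0x75 ]

t0 = [0xe3, 0x07, 0xce, 0x75]
t1 = [0x07, 0xce, 0x75, 0xe3]
t2 = [0x75, 0xce, 0xe3, 0x75]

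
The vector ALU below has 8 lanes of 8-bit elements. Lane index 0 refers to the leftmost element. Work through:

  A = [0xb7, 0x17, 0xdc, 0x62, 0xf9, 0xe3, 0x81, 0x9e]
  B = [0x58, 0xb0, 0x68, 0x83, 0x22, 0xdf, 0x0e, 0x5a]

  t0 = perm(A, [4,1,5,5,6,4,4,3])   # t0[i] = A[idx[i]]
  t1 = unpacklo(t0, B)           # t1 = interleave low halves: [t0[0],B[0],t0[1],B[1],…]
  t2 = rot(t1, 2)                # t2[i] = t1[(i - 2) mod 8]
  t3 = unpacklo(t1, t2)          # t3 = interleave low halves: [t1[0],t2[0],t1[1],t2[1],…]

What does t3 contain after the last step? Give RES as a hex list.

t0 = [0xf9, 0x17, 0xe3, 0xe3, 0x81, 0xf9, 0xf9, 0x62]
t1 = [0xf9, 0x58, 0x17, 0xb0, 0xe3, 0x68, 0xe3, 0x83]
t2 = [0xe3, 0x83, 0xf9, 0x58, 0x17, 0xb0, 0xe3, 0x68]
t3 = [0xf9, 0xe3, 0x58, 0x83, 0x17, 0xf9, 0xb0, 0x58]

RES = [0xf9, 0xe3, 0x58, 0x83, 0x17, 0xf9, 0xb0, 0x58]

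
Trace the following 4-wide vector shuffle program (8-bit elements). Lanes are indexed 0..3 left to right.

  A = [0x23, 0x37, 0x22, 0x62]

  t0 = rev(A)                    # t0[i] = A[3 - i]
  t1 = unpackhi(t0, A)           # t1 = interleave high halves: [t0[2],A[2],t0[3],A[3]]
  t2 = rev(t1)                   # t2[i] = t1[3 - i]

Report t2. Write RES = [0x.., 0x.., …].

t0 = [0x62, 0x22, 0x37, 0x23]
t1 = [0x37, 0x22, 0x23, 0x62]
t2 = [0x62, 0x23, 0x22, 0x37]

RES = [0x62, 0x23, 0x22, 0x37]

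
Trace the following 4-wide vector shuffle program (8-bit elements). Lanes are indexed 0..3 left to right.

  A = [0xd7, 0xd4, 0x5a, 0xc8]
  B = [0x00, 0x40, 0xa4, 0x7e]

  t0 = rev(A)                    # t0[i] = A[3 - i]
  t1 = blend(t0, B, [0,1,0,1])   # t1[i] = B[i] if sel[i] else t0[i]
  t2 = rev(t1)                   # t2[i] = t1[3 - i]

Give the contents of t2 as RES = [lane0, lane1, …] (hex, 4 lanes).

→ t0 |c8|5a|d4|d7|
→ t1 |c8|40|d4|7e|
→ t2 |7e|d4|40|c8|

RES = [ 0x7e  0xd4  0x40  0xc8 ]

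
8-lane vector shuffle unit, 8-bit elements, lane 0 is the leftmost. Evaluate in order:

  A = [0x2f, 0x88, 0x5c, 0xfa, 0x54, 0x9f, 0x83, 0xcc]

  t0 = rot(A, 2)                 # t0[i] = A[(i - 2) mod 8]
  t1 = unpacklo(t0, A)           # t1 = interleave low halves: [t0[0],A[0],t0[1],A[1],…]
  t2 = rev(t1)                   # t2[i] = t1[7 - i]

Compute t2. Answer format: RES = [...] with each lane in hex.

  t0: 83 cc 2f 88 5c fa 54 9f
  t1: 83 2f cc 88 2f 5c 88 fa
  t2: fa 88 5c 2f 88 cc 2f 83

RES = [0xfa, 0x88, 0x5c, 0x2f, 0x88, 0xcc, 0x2f, 0x83]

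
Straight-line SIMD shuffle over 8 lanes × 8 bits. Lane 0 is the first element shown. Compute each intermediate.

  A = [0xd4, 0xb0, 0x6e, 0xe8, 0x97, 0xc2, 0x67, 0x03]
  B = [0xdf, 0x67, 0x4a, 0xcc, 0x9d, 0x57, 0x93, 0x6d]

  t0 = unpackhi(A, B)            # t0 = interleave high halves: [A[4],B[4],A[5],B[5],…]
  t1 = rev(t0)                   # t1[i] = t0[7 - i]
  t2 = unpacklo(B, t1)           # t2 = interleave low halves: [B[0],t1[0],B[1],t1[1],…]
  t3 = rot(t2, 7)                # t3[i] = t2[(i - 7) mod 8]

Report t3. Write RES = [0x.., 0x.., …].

RES = [0x6d, 0x67, 0x03, 0x4a, 0x93, 0xcc, 0x67, 0xdf]

→ t0 |97|9d|c2|57|67|93|03|6d|
→ t1 |6d|03|93|67|57|c2|9d|97|
→ t2 |df|6d|67|03|4a|93|cc|67|
→ t3 |6d|67|03|4a|93|cc|67|df|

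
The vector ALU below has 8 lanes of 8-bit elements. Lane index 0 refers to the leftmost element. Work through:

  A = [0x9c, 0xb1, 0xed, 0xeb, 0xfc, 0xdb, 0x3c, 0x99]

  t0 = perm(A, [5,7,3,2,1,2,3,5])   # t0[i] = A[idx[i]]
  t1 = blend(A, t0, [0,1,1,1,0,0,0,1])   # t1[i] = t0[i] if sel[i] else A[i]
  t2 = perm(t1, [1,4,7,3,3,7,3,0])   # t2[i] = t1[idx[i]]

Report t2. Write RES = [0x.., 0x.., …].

RES = [0x99, 0xfc, 0xdb, 0xed, 0xed, 0xdb, 0xed, 0x9c]

t0 = [0xdb, 0x99, 0xeb, 0xed, 0xb1, 0xed, 0xeb, 0xdb]
t1 = [0x9c, 0x99, 0xeb, 0xed, 0xfc, 0xdb, 0x3c, 0xdb]
t2 = [0x99, 0xfc, 0xdb, 0xed, 0xed, 0xdb, 0xed, 0x9c]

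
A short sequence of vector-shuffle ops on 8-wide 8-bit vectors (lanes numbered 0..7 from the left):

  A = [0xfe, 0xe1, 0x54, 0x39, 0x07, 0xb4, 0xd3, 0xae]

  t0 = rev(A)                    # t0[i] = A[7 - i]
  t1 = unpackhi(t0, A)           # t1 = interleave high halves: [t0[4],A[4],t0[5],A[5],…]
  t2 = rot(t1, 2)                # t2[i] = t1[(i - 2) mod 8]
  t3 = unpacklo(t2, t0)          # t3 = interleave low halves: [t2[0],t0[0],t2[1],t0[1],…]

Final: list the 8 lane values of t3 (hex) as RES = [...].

  t0: ae d3 b4 07 39 54 e1 fe
  t1: 39 07 54 b4 e1 d3 fe ae
  t2: fe ae 39 07 54 b4 e1 d3
  t3: fe ae ae d3 39 b4 07 07

RES = [ 0xfe  0xae  0xae  0xd3  0x39  0xb4  0x07  0x07 ]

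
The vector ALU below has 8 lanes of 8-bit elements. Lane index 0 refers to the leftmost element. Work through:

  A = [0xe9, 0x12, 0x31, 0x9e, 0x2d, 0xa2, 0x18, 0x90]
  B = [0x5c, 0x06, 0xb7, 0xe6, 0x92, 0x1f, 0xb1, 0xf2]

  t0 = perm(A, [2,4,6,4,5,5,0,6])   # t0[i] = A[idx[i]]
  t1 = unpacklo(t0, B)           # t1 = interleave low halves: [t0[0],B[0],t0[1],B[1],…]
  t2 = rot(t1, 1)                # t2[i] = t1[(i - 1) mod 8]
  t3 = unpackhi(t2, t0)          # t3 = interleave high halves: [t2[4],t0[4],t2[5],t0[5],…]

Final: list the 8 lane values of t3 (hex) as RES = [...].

t0 = [0x31, 0x2d, 0x18, 0x2d, 0xa2, 0xa2, 0xe9, 0x18]
t1 = [0x31, 0x5c, 0x2d, 0x06, 0x18, 0xb7, 0x2d, 0xe6]
t2 = [0xe6, 0x31, 0x5c, 0x2d, 0x06, 0x18, 0xb7, 0x2d]
t3 = [0x06, 0xa2, 0x18, 0xa2, 0xb7, 0xe9, 0x2d, 0x18]

RES = [0x06, 0xa2, 0x18, 0xa2, 0xb7, 0xe9, 0x2d, 0x18]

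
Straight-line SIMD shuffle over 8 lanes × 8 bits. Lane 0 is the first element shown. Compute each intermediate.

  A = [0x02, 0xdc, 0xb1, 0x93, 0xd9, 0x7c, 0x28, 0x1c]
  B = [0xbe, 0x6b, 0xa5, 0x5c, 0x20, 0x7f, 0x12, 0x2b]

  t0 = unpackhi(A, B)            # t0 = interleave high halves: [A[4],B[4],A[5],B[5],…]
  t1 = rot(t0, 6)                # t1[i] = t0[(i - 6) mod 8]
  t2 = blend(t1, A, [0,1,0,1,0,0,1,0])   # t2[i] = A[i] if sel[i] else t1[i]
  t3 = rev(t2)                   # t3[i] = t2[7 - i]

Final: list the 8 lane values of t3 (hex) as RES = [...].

t0 = [0xd9, 0x20, 0x7c, 0x7f, 0x28, 0x12, 0x1c, 0x2b]
t1 = [0x7c, 0x7f, 0x28, 0x12, 0x1c, 0x2b, 0xd9, 0x20]
t2 = [0x7c, 0xdc, 0x28, 0x93, 0x1c, 0x2b, 0x28, 0x20]
t3 = [0x20, 0x28, 0x2b, 0x1c, 0x93, 0x28, 0xdc, 0x7c]

RES = [ 0x20  0x28  0x2b  0x1c  0x93  0x28  0xdc  0x7c ]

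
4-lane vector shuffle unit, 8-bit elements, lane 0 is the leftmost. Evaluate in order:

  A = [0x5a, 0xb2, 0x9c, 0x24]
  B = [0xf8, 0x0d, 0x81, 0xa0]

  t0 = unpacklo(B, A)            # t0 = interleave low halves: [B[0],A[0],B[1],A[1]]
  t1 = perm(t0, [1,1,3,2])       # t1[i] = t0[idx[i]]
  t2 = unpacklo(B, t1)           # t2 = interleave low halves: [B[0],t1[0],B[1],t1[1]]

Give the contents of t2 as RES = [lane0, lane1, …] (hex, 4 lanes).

RES = [ 0xf8  0x5a  0x0d  0x5a ]

  t0: f8 5a 0d b2
  t1: 5a 5a b2 0d
  t2: f8 5a 0d 5a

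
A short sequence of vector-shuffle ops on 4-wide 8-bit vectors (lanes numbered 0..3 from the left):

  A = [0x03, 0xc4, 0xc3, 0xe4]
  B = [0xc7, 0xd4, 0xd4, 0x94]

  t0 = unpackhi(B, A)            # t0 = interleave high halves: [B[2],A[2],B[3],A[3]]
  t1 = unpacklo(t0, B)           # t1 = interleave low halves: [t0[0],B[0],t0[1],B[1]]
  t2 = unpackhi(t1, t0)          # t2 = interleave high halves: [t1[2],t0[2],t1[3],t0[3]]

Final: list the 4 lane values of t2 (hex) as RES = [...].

→ t0 |d4|c3|94|e4|
→ t1 |d4|c7|c3|d4|
→ t2 |c3|94|d4|e4|

RES = [ 0xc3  0x94  0xd4  0xe4 ]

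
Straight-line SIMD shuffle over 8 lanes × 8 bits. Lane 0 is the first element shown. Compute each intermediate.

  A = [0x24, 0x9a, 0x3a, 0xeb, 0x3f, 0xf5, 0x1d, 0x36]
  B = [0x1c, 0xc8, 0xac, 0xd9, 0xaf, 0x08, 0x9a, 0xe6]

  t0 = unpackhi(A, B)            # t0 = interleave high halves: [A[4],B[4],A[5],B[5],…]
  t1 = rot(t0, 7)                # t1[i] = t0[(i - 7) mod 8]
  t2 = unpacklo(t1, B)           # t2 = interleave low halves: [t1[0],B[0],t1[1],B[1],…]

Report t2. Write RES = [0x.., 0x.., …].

→ t0 |3f|af|f5|08|1d|9a|36|e6|
→ t1 |af|f5|08|1d|9a|36|e6|3f|
→ t2 |af|1c|f5|c8|08|ac|1d|d9|

RES = [ 0xaf  0x1c  0xf5  0xc8  0x08  0xac  0x1d  0xd9 ]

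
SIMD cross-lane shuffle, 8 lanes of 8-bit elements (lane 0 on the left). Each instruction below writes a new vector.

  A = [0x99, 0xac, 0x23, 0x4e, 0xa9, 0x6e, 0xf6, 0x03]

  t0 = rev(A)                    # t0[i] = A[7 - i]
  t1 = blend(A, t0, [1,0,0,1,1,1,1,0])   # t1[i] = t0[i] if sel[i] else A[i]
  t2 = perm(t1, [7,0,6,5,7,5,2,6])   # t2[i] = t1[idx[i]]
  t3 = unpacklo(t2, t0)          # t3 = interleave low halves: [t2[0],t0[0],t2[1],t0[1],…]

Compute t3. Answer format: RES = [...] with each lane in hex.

RES = [ 0x03  0x03  0x03  0xf6  0xac  0x6e  0x23  0xa9 ]

  t0: 03 f6 6e a9 4e 23 ac 99
  t1: 03 ac 23 a9 4e 23 ac 03
  t2: 03 03 ac 23 03 23 23 ac
  t3: 03 03 03 f6 ac 6e 23 a9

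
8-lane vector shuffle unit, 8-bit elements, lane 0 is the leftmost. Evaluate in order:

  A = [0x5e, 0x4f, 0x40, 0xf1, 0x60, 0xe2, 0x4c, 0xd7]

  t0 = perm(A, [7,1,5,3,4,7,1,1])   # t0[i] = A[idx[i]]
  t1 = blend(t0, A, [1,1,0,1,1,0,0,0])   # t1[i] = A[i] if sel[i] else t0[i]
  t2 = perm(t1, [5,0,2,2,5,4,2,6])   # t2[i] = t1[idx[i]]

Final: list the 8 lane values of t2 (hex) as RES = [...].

→ t0 |d7|4f|e2|f1|60|d7|4f|4f|
→ t1 |5e|4f|e2|f1|60|d7|4f|4f|
→ t2 |d7|5e|e2|e2|d7|60|e2|4f|

RES = [0xd7, 0x5e, 0xe2, 0xe2, 0xd7, 0x60, 0xe2, 0x4f]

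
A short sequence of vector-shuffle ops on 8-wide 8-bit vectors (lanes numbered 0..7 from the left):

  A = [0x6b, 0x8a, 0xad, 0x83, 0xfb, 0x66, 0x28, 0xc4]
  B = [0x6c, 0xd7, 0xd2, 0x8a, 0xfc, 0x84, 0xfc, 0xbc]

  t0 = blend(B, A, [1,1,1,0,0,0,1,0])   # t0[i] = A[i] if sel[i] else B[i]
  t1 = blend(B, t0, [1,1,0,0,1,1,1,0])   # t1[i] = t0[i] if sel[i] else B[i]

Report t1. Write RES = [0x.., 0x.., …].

  t0: 6b 8a ad 8a fc 84 28 bc
  t1: 6b 8a d2 8a fc 84 28 bc

RES = [0x6b, 0x8a, 0xd2, 0x8a, 0xfc, 0x84, 0x28, 0xbc]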